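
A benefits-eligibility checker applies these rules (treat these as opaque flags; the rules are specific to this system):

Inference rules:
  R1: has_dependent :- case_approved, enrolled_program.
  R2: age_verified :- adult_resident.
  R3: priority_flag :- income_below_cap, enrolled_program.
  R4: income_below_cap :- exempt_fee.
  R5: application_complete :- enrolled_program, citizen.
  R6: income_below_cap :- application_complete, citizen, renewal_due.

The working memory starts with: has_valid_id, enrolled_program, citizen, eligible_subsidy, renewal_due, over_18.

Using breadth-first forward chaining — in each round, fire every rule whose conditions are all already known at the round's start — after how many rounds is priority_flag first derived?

3

Round 1 fires R5, giving application_complete.
Round 2 fires R6, giving income_below_cap.
Round 3 fires R3, giving priority_flag.
priority_flag first appears in round 3.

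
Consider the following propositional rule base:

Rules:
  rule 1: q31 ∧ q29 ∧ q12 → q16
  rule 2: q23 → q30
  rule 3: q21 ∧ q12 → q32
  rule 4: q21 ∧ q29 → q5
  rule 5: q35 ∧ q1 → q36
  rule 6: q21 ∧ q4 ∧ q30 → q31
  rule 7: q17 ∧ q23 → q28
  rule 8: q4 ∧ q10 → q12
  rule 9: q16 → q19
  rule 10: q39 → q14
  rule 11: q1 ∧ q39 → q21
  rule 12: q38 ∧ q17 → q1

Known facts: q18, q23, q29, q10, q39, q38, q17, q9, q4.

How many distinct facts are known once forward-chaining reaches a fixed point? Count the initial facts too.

20

Round 1: rule 2 [q23 → q30]; rule 7 [q17 ∧ q23 → q28]; rule 8 [q4 ∧ q10 → q12]; rule 10 [q39 → q14]; rule 12 [q38 ∧ q17 → q1]. Adds q30, q28, q12, q14, q1.
Round 2: rule 11 [q1 ∧ q39 → q21]. Adds q21.
Round 3: rule 3 [q21 ∧ q12 → q32]; rule 4 [q21 ∧ q29 → q5]; rule 6 [q21 ∧ q4 ∧ q30 → q31]. Adds q32, q5, q31.
Round 4: rule 1 [q31 ∧ q29 ∧ q12 → q16]. Adds q16.
Round 5: rule 9 [q16 → q19]. Adds q19.
Closure: {q1, q10, q12, q14, q16, q17, q18, q19, q21, q23, q28, q29, q30, q31, q32, q38, q39, q4, q5, q9} — 20 facts.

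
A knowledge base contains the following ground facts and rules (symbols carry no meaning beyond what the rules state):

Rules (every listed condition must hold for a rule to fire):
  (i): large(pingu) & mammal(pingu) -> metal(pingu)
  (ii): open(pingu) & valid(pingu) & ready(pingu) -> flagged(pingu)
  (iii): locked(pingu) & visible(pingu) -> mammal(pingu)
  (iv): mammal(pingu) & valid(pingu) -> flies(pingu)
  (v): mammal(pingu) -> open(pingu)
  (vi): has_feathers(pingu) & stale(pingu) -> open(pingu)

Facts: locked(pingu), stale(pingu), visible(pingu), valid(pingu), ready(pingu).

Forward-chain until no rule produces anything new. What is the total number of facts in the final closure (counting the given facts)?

[1] (iii) [locked(pingu) & visible(pingu) -> mammal(pingu)]. ⇒ new: mammal(pingu).
[2] (iv) [mammal(pingu) & valid(pingu) -> flies(pingu)]; (v) [mammal(pingu) -> open(pingu)]. ⇒ new: flies(pingu), open(pingu).
[3] (ii) [open(pingu) & valid(pingu) & ready(pingu) -> flagged(pingu)]. ⇒ new: flagged(pingu).
Closure: {flagged(pingu), flies(pingu), locked(pingu), mammal(pingu), open(pingu), ready(pingu), stale(pingu), valid(pingu), visible(pingu)} — 9 facts.

9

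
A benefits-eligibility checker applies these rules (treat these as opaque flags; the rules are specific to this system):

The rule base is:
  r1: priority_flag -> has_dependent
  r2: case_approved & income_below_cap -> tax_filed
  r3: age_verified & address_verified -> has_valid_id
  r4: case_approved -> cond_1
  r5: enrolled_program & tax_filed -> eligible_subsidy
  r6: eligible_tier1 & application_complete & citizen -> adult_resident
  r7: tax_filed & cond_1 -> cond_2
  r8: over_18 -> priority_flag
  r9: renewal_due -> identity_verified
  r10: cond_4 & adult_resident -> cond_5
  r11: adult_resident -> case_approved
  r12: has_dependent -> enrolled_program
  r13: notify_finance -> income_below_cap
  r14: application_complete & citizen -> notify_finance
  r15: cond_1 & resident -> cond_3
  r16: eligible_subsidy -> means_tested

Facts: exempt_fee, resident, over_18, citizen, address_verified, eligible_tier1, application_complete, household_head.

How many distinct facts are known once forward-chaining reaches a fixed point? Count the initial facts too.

21

Round 1 fires r6, r8, r14, giving adult_resident, priority_flag, notify_finance.
Round 2 fires r1, r11, r13, giving has_dependent, case_approved, income_below_cap.
Round 3 fires r2, r4, r12, giving tax_filed, cond_1, enrolled_program.
Round 4 fires r5, r7, r15, giving eligible_subsidy, cond_2, cond_3.
Round 5 fires r16, giving means_tested.
Closure: {address_verified, adult_resident, application_complete, case_approved, citizen, cond_1, cond_2, cond_3, eligible_subsidy, eligible_tier1, enrolled_program, exempt_fee, has_dependent, household_head, income_below_cap, means_tested, notify_finance, over_18, priority_flag, resident, tax_filed} — 21 facts.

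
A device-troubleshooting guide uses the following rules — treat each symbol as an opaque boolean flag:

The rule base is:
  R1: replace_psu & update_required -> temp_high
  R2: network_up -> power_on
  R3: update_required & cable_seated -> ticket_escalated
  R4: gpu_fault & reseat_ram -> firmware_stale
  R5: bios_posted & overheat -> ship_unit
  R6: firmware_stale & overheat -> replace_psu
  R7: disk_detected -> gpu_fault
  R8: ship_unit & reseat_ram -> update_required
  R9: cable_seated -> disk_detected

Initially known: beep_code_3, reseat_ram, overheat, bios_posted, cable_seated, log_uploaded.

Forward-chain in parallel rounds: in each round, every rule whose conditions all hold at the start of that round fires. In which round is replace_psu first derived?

Round 1 — R5, R9, derive ship_unit, disk_detected.
Round 2 — R7, R8, derive gpu_fault, update_required.
Round 3 — R3, R4, derive ticket_escalated, firmware_stale.
Round 4 — R6, derive replace_psu.
replace_psu first appears in round 4.

4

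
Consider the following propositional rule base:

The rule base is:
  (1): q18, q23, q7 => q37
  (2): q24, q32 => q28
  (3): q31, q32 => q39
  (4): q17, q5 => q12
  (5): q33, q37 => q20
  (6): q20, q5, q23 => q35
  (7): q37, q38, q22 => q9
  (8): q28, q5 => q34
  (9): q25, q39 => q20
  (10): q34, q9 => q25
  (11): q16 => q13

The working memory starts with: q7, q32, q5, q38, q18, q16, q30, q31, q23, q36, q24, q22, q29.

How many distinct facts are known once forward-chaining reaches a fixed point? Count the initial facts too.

Round 1: (1) [q18, q23, q7 => q37]; (2) [q24, q32 => q28]; (3) [q31, q32 => q39]; (11) [q16 => q13]. Adds q37, q28, q39, q13.
Round 2: (7) [q37, q38, q22 => q9]; (8) [q28, q5 => q34]. Adds q9, q34.
Round 3: (10) [q34, q9 => q25]. Adds q25.
Round 4: (9) [q25, q39 => q20]. Adds q20.
Round 5: (6) [q20, q5, q23 => q35]. Adds q35.
Closure: {q13, q16, q18, q20, q22, q23, q24, q25, q28, q29, q30, q31, q32, q34, q35, q36, q37, q38, q39, q5, q7, q9} — 22 facts.

22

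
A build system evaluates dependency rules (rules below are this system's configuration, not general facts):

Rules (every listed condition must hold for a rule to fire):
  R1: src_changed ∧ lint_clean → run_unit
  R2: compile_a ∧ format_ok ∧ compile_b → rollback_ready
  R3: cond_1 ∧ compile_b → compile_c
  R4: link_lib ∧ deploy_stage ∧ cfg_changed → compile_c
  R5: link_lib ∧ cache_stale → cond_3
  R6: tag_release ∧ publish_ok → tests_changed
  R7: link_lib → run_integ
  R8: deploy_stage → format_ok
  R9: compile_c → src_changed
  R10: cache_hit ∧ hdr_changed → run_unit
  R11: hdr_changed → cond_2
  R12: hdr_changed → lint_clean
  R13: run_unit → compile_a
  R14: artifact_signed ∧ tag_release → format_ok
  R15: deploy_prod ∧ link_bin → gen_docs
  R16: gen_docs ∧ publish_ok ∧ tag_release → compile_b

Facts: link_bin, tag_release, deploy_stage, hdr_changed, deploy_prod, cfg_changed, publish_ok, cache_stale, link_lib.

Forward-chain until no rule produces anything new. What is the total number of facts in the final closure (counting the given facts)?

Round 1: R4 [link_lib ∧ deploy_stage ∧ cfg_changed → compile_c]; R5 [link_lib ∧ cache_stale → cond_3]; R6 [tag_release ∧ publish_ok → tests_changed]; R7 [link_lib → run_integ]; R8 [deploy_stage → format_ok]; R11 [hdr_changed → cond_2]; R12 [hdr_changed → lint_clean]; R15 [deploy_prod ∧ link_bin → gen_docs]. New: compile_c, cond_3, tests_changed, run_integ, format_ok, cond_2, lint_clean, gen_docs.
Round 2: R9 [compile_c → src_changed]; R16 [gen_docs ∧ publish_ok ∧ tag_release → compile_b]. New: src_changed, compile_b.
Round 3: R1 [src_changed ∧ lint_clean → run_unit]. New: run_unit.
Round 4: R13 [run_unit → compile_a]. New: compile_a.
Round 5: R2 [compile_a ∧ format_ok ∧ compile_b → rollback_ready]. New: rollback_ready.
Closure: {cache_stale, cfg_changed, compile_a, compile_b, compile_c, cond_2, cond_3, deploy_prod, deploy_stage, format_ok, gen_docs, hdr_changed, link_bin, link_lib, lint_clean, publish_ok, rollback_ready, run_integ, run_unit, src_changed, tag_release, tests_changed} — 22 facts.

22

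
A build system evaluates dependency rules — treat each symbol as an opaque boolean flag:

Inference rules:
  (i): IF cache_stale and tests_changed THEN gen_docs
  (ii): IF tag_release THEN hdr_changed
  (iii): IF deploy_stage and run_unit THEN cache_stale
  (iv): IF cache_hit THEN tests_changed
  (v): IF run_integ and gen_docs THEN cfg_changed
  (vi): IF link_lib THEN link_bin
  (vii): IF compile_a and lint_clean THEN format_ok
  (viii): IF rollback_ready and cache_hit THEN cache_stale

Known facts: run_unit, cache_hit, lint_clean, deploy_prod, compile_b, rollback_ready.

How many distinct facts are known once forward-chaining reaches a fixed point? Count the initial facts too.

9

Round 1: (iv) [IF cache_hit THEN tests_changed]; (viii) [IF rollback_ready and cache_hit THEN cache_stale]. New: tests_changed, cache_stale.
Round 2: (i) [IF cache_stale and tests_changed THEN gen_docs]. New: gen_docs.
Closure: {cache_hit, cache_stale, compile_b, deploy_prod, gen_docs, lint_clean, rollback_ready, run_unit, tests_changed} — 9 facts.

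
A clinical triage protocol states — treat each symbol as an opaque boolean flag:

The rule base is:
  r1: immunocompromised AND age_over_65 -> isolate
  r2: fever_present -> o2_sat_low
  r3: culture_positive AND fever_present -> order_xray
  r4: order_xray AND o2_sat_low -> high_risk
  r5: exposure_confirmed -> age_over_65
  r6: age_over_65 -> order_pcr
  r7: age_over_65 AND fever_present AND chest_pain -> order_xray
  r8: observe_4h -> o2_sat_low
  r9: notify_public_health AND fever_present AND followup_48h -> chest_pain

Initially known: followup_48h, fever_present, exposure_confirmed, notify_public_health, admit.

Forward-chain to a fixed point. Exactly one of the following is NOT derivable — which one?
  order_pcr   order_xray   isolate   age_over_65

isolate

Round 1: r2 [fever_present -> o2_sat_low]; r5 [exposure_confirmed -> age_over_65]; r9 [notify_public_health AND fever_present AND followup_48h -> chest_pain]. Adds o2_sat_low, age_over_65, chest_pain.
Round 2: r6 [age_over_65 -> order_pcr]; r7 [age_over_65 AND fever_present AND chest_pain -> order_xray]. Adds order_pcr, order_xray.
Round 3: r4 [order_xray AND o2_sat_low -> high_risk]. Adds high_risk.
Derived: age_over_65 (round 1), order_pcr (round 2), order_xray (round 2). isolate never appears in any round.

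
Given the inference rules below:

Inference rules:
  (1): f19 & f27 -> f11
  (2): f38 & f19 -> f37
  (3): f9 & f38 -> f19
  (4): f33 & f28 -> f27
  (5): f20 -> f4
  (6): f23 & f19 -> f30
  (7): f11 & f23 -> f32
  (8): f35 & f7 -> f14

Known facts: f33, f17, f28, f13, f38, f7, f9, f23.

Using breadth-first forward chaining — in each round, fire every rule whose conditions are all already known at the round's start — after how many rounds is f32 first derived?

Round 1 — (3), (4), derive f19, f27.
Round 2 — (1), (2), (6), derive f11, f37, f30.
Round 3 — (7), derive f32.
f32 first appears in round 3.

3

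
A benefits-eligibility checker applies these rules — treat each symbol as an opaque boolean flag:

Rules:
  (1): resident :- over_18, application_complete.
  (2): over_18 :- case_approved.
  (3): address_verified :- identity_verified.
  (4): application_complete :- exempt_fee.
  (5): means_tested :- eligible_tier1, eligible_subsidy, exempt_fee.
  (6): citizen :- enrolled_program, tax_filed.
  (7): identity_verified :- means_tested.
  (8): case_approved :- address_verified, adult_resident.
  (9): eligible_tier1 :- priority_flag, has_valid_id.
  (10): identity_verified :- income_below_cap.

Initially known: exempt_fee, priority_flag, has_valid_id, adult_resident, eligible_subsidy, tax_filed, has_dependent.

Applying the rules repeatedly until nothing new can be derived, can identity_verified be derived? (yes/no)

Round 1 fires (4), (9), giving application_complete, eligible_tier1.
Round 2 fires (5), giving means_tested.
Round 3 fires (7), giving identity_verified.
Round 4 fires (3), giving address_verified.
Round 5 fires (8), giving case_approved.
Round 6 fires (2), giving over_18.
Round 7 fires (1), giving resident.
identity_verified appears in round 3, so it is derivable.

yes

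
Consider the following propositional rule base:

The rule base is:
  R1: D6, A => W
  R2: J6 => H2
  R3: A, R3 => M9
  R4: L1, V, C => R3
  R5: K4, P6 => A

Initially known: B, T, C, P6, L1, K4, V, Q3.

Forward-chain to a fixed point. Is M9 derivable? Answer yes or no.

[1] R4 [L1, V, C => R3]; R5 [K4, P6 => A]. ⇒ new: R3, A.
[2] R3 [A, R3 => M9]. ⇒ new: M9.
M9 appears in round 2, so it is derivable.

yes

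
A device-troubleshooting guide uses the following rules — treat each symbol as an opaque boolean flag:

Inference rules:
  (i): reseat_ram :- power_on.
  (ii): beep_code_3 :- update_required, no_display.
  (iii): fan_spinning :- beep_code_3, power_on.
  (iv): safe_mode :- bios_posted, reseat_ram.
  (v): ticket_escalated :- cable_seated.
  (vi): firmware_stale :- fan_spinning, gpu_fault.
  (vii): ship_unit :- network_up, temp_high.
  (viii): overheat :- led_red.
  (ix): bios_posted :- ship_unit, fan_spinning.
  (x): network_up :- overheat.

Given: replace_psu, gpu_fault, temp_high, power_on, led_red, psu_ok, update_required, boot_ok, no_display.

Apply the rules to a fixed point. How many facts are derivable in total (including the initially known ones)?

18

Round 1 fires (i), (ii), (viii), giving reseat_ram, beep_code_3, overheat.
Round 2 fires (iii), (x), giving fan_spinning, network_up.
Round 3 fires (vi), (vii), giving firmware_stale, ship_unit.
Round 4 fires (ix), giving bios_posted.
Round 5 fires (iv), giving safe_mode.
Closure: {beep_code_3, bios_posted, boot_ok, fan_spinning, firmware_stale, gpu_fault, led_red, network_up, no_display, overheat, power_on, psu_ok, replace_psu, reseat_ram, safe_mode, ship_unit, temp_high, update_required} — 18 facts.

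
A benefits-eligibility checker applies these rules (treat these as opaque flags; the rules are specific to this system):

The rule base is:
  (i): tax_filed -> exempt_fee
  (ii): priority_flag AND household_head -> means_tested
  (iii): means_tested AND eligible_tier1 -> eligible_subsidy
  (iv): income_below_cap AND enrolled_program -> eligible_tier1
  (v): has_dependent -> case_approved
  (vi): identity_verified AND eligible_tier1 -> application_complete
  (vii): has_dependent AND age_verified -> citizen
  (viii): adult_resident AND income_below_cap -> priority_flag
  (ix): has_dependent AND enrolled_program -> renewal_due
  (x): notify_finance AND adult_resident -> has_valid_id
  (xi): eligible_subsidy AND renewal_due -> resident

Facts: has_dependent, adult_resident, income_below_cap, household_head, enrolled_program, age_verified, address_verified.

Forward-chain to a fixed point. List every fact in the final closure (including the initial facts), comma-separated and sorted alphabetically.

address_verified, adult_resident, age_verified, case_approved, citizen, eligible_subsidy, eligible_tier1, enrolled_program, has_dependent, household_head, income_below_cap, means_tested, priority_flag, renewal_due, resident

Round 1: (iv) [income_below_cap AND enrolled_program -> eligible_tier1]; (v) [has_dependent -> case_approved]; (vii) [has_dependent AND age_verified -> citizen]; (viii) [adult_resident AND income_below_cap -> priority_flag]; (ix) [has_dependent AND enrolled_program -> renewal_due]. New: eligible_tier1, case_approved, citizen, priority_flag, renewal_due.
Round 2: (ii) [priority_flag AND household_head -> means_tested]. New: means_tested.
Round 3: (iii) [means_tested AND eligible_tier1 -> eligible_subsidy]. New: eligible_subsidy.
Round 4: (xi) [eligible_subsidy AND renewal_due -> resident]. New: resident.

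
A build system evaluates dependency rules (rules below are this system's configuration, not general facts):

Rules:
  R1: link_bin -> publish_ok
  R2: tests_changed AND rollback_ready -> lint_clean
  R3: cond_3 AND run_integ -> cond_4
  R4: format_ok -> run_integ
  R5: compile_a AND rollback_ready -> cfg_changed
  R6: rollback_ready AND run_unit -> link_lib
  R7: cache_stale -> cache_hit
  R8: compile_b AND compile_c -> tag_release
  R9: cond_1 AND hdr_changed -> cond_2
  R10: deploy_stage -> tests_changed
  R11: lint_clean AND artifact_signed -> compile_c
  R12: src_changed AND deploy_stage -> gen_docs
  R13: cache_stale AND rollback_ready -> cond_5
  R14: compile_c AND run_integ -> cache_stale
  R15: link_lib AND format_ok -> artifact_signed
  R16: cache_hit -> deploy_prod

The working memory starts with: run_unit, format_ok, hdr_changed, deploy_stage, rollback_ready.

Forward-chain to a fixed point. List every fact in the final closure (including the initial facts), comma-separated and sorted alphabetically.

artifact_signed, cache_hit, cache_stale, compile_c, cond_5, deploy_prod, deploy_stage, format_ok, hdr_changed, link_lib, lint_clean, rollback_ready, run_integ, run_unit, tests_changed

Round 1: R4 [format_ok -> run_integ]; R6 [rollback_ready AND run_unit -> link_lib]; R10 [deploy_stage -> tests_changed]. Adds run_integ, link_lib, tests_changed.
Round 2: R2 [tests_changed AND rollback_ready -> lint_clean]; R15 [link_lib AND format_ok -> artifact_signed]. Adds lint_clean, artifact_signed.
Round 3: R11 [lint_clean AND artifact_signed -> compile_c]. Adds compile_c.
Round 4: R14 [compile_c AND run_integ -> cache_stale]. Adds cache_stale.
Round 5: R7 [cache_stale -> cache_hit]; R13 [cache_stale AND rollback_ready -> cond_5]. Adds cache_hit, cond_5.
Round 6: R16 [cache_hit -> deploy_prod]. Adds deploy_prod.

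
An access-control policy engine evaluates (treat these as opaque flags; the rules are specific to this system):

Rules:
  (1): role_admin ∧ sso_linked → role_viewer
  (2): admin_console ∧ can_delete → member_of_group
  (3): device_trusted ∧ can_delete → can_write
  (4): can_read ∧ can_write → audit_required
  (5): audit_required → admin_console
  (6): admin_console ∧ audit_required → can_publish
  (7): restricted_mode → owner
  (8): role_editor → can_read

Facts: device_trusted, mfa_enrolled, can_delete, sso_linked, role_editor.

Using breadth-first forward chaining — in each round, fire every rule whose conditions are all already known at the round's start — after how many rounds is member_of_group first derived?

4

[1] (3) [device_trusted ∧ can_delete → can_write]; (8) [role_editor → can_read]. ⇒ new: can_write, can_read.
[2] (4) [can_read ∧ can_write → audit_required]. ⇒ new: audit_required.
[3] (5) [audit_required → admin_console]. ⇒ new: admin_console.
[4] (2) [admin_console ∧ can_delete → member_of_group]; (6) [admin_console ∧ audit_required → can_publish]. ⇒ new: member_of_group, can_publish.
member_of_group first appears in round 4.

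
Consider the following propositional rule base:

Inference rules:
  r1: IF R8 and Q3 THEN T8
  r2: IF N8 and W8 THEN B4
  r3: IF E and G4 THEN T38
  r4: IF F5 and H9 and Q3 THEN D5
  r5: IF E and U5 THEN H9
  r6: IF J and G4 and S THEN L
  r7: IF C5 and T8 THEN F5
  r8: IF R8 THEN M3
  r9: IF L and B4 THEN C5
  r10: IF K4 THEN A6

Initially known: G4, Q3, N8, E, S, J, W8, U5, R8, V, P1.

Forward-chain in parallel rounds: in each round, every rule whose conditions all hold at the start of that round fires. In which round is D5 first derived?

Round 1 fires r1, r2, r3, r5, r6, r8, giving T8, B4, T38, H9, L, M3.
Round 2 fires r9, giving C5.
Round 3 fires r7, giving F5.
Round 4 fires r4, giving D5.
D5 first appears in round 4.

4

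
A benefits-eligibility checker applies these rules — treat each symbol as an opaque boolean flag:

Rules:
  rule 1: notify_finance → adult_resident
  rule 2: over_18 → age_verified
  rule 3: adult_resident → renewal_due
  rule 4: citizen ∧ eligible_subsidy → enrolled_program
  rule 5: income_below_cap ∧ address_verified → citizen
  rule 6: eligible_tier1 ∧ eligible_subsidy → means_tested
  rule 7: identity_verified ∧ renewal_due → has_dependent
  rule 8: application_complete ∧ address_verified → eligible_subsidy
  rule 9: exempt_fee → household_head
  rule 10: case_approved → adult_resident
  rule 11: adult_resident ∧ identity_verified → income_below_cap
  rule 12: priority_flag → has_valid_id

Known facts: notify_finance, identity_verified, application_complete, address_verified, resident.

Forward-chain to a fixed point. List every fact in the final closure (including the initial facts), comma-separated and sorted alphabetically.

address_verified, adult_resident, application_complete, citizen, eligible_subsidy, enrolled_program, has_dependent, identity_verified, income_below_cap, notify_finance, renewal_due, resident

Round 1: rule 1 [notify_finance → adult_resident]; rule 8 [application_complete ∧ address_verified → eligible_subsidy]. Adds adult_resident, eligible_subsidy.
Round 2: rule 3 [adult_resident → renewal_due]; rule 11 [adult_resident ∧ identity_verified → income_below_cap]. Adds renewal_due, income_below_cap.
Round 3: rule 5 [income_below_cap ∧ address_verified → citizen]; rule 7 [identity_verified ∧ renewal_due → has_dependent]. Adds citizen, has_dependent.
Round 4: rule 4 [citizen ∧ eligible_subsidy → enrolled_program]. Adds enrolled_program.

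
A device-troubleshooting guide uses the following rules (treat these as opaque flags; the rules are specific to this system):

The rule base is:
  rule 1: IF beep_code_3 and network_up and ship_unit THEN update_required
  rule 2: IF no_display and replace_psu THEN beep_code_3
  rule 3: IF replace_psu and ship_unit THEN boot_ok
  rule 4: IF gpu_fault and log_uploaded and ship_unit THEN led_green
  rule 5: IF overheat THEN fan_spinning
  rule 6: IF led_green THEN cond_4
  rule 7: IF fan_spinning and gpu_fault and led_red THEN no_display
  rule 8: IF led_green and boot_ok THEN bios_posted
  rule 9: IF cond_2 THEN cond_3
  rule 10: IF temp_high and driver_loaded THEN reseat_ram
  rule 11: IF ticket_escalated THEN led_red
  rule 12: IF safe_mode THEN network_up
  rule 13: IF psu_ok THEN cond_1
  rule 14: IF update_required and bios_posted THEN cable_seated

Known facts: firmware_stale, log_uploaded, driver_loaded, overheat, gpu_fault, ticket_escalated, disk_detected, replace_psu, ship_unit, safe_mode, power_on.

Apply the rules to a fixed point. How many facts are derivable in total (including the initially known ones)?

Round 1: rule 3 [IF replace_psu and ship_unit THEN boot_ok]; rule 4 [IF gpu_fault and log_uploaded and ship_unit THEN led_green]; rule 5 [IF overheat THEN fan_spinning]; rule 11 [IF ticket_escalated THEN led_red]; rule 12 [IF safe_mode THEN network_up]. Adds boot_ok, led_green, fan_spinning, led_red, network_up.
Round 2: rule 6 [IF led_green THEN cond_4]; rule 7 [IF fan_spinning and gpu_fault and led_red THEN no_display]; rule 8 [IF led_green and boot_ok THEN bios_posted]. Adds cond_4, no_display, bios_posted.
Round 3: rule 2 [IF no_display and replace_psu THEN beep_code_3]. Adds beep_code_3.
Round 4: rule 1 [IF beep_code_3 and network_up and ship_unit THEN update_required]. Adds update_required.
Round 5: rule 14 [IF update_required and bios_posted THEN cable_seated]. Adds cable_seated.
Closure: {beep_code_3, bios_posted, boot_ok, cable_seated, cond_4, disk_detected, driver_loaded, fan_spinning, firmware_stale, gpu_fault, led_green, led_red, log_uploaded, network_up, no_display, overheat, power_on, replace_psu, safe_mode, ship_unit, ticket_escalated, update_required} — 22 facts.

22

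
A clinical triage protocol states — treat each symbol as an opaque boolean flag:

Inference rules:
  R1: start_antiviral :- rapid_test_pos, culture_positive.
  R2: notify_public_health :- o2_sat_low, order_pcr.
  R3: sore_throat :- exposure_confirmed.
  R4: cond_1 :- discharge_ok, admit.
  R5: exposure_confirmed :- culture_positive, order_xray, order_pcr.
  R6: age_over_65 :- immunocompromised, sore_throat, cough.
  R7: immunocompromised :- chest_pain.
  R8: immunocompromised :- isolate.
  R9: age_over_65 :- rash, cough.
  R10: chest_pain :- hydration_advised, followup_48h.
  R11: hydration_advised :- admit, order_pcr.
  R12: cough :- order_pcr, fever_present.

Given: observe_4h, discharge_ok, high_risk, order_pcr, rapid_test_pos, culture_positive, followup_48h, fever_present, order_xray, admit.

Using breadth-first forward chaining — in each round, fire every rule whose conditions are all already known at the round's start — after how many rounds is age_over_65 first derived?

Round 1 — R1, R4, R5, R11, R12, derive start_antiviral, cond_1, exposure_confirmed, hydration_advised, cough.
Round 2 — R3, R10, derive sore_throat, chest_pain.
Round 3 — R7, derive immunocompromised.
Round 4 — R6, derive age_over_65.
age_over_65 first appears in round 4.

4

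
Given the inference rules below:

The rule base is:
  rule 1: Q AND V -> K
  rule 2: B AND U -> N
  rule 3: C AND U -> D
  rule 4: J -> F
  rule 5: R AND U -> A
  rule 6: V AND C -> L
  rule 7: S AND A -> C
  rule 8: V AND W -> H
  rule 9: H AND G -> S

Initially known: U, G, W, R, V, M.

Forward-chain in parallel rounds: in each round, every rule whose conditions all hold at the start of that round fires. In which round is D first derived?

Round 1: rule 5 [R AND U -> A]; rule 8 [V AND W -> H]. New: A, H.
Round 2: rule 9 [H AND G -> S]. New: S.
Round 3: rule 7 [S AND A -> C]. New: C.
Round 4: rule 3 [C AND U -> D]; rule 6 [V AND C -> L]. New: D, L.
D first appears in round 4.

4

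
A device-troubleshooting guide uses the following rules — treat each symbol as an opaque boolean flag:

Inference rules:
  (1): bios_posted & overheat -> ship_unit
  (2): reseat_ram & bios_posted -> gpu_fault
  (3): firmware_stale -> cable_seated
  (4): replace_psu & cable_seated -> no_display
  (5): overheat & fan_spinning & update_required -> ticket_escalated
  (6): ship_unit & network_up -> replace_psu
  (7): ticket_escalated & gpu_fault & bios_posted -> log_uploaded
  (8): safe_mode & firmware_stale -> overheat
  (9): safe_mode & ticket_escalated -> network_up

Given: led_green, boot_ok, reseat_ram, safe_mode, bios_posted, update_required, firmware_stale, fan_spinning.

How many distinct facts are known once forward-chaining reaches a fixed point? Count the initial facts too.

17

[1] (2) [reseat_ram & bios_posted -> gpu_fault]; (3) [firmware_stale -> cable_seated]; (8) [safe_mode & firmware_stale -> overheat]. ⇒ new: gpu_fault, cable_seated, overheat.
[2] (1) [bios_posted & overheat -> ship_unit]; (5) [overheat & fan_spinning & update_required -> ticket_escalated]. ⇒ new: ship_unit, ticket_escalated.
[3] (7) [ticket_escalated & gpu_fault & bios_posted -> log_uploaded]; (9) [safe_mode & ticket_escalated -> network_up]. ⇒ new: log_uploaded, network_up.
[4] (6) [ship_unit & network_up -> replace_psu]. ⇒ new: replace_psu.
[5] (4) [replace_psu & cable_seated -> no_display]. ⇒ new: no_display.
Closure: {bios_posted, boot_ok, cable_seated, fan_spinning, firmware_stale, gpu_fault, led_green, log_uploaded, network_up, no_display, overheat, replace_psu, reseat_ram, safe_mode, ship_unit, ticket_escalated, update_required} — 17 facts.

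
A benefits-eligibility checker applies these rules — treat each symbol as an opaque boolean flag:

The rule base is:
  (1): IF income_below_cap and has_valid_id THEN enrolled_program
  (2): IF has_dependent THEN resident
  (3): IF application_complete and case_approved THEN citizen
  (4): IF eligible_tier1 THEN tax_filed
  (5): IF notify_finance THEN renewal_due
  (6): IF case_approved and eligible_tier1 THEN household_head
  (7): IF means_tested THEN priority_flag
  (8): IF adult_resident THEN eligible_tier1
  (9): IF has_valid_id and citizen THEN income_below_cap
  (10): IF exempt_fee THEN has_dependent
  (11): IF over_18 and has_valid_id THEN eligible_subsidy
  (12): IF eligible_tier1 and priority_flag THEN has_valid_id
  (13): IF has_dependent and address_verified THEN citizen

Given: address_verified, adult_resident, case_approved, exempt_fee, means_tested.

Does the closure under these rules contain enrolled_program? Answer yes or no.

Round 1 — (7), (8), (10), derive priority_flag, eligible_tier1, has_dependent.
Round 2 — (2), (4), (6), (12), (13), derive resident, tax_filed, household_head, has_valid_id, citizen.
Round 3 — (9), derive income_below_cap.
Round 4 — (1), derive enrolled_program.
enrolled_program appears in round 4, so it is derivable.

yes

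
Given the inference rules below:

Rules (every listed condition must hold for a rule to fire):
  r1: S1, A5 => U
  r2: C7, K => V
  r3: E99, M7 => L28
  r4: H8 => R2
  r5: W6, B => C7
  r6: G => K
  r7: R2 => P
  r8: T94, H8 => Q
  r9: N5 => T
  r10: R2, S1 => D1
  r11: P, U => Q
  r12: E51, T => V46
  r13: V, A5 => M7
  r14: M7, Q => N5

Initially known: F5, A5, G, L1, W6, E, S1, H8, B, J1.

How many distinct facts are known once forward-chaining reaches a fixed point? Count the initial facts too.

Round 1: r1 [S1, A5 => U]; r4 [H8 => R2]; r5 [W6, B => C7]; r6 [G => K]. Adds U, R2, C7, K.
Round 2: r2 [C7, K => V]; r7 [R2 => P]; r10 [R2, S1 => D1]. Adds V, P, D1.
Round 3: r11 [P, U => Q]; r13 [V, A5 => M7]. Adds Q, M7.
Round 4: r14 [M7, Q => N5]. Adds N5.
Round 5: r9 [N5 => T]. Adds T.
Closure: {A5, B, C7, D1, E, F5, G, H8, J1, K, L1, M7, N5, P, Q, R2, S1, T, U, V, W6} — 21 facts.

21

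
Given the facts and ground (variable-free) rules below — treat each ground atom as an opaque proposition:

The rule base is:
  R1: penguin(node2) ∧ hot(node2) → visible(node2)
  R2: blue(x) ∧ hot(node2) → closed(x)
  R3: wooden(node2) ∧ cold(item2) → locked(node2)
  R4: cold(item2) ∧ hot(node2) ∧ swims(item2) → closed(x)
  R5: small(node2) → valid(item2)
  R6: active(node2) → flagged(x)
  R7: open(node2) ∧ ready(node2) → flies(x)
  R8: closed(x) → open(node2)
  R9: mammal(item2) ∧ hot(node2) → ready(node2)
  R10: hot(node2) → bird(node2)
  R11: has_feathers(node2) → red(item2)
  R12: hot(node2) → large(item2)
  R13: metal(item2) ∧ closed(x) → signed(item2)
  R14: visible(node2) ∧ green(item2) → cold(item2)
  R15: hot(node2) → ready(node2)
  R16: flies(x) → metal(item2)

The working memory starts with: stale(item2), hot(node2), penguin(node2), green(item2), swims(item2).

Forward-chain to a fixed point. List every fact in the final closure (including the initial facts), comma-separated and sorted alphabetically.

Round 1: R1 [penguin(node2) ∧ hot(node2) → visible(node2)]; R10 [hot(node2) → bird(node2)]; R12 [hot(node2) → large(item2)]; R15 [hot(node2) → ready(node2)]. Adds visible(node2), bird(node2), large(item2), ready(node2).
Round 2: R14 [visible(node2) ∧ green(item2) → cold(item2)]. Adds cold(item2).
Round 3: R4 [cold(item2) ∧ hot(node2) ∧ swims(item2) → closed(x)]. Adds closed(x).
Round 4: R8 [closed(x) → open(node2)]. Adds open(node2).
Round 5: R7 [open(node2) ∧ ready(node2) → flies(x)]. Adds flies(x).
Round 6: R16 [flies(x) → metal(item2)]. Adds metal(item2).
Round 7: R13 [metal(item2) ∧ closed(x) → signed(item2)]. Adds signed(item2).

bird(node2), closed(x), cold(item2), flies(x), green(item2), hot(node2), large(item2), metal(item2), open(node2), penguin(node2), ready(node2), signed(item2), stale(item2), swims(item2), visible(node2)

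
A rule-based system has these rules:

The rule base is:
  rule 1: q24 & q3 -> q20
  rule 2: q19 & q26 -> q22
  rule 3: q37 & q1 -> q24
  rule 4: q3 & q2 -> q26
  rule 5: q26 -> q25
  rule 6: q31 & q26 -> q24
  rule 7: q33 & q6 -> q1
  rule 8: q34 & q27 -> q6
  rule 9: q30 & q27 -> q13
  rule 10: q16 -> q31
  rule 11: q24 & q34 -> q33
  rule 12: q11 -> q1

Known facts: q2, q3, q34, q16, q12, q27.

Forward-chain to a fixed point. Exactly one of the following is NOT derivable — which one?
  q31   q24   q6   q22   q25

q22

[1] rule 4 [q3 & q2 -> q26]; rule 8 [q34 & q27 -> q6]; rule 10 [q16 -> q31]. ⇒ new: q26, q6, q31.
[2] rule 5 [q26 -> q25]; rule 6 [q31 & q26 -> q24]. ⇒ new: q25, q24.
[3] rule 1 [q24 & q3 -> q20]; rule 11 [q24 & q34 -> q33]. ⇒ new: q20, q33.
[4] rule 7 [q33 & q6 -> q1]. ⇒ new: q1.
Derived: q24 (round 2), q31 (round 1), q25 (round 2), q6 (round 1). q22 never appears in any round.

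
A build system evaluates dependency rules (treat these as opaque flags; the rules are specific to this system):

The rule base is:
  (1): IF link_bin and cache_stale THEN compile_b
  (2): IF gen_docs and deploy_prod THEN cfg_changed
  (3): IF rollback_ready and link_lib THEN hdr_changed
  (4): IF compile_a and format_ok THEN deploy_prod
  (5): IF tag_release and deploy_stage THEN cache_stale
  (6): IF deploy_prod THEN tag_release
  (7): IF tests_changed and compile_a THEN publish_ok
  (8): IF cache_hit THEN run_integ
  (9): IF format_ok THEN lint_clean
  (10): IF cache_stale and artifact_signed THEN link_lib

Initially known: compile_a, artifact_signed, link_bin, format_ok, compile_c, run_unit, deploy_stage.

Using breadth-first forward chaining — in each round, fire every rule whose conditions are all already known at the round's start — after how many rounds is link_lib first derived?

[1] (4) [IF compile_a and format_ok THEN deploy_prod]; (9) [IF format_ok THEN lint_clean]. ⇒ new: deploy_prod, lint_clean.
[2] (6) [IF deploy_prod THEN tag_release]. ⇒ new: tag_release.
[3] (5) [IF tag_release and deploy_stage THEN cache_stale]. ⇒ new: cache_stale.
[4] (1) [IF link_bin and cache_stale THEN compile_b]; (10) [IF cache_stale and artifact_signed THEN link_lib]. ⇒ new: compile_b, link_lib.
link_lib first appears in round 4.

4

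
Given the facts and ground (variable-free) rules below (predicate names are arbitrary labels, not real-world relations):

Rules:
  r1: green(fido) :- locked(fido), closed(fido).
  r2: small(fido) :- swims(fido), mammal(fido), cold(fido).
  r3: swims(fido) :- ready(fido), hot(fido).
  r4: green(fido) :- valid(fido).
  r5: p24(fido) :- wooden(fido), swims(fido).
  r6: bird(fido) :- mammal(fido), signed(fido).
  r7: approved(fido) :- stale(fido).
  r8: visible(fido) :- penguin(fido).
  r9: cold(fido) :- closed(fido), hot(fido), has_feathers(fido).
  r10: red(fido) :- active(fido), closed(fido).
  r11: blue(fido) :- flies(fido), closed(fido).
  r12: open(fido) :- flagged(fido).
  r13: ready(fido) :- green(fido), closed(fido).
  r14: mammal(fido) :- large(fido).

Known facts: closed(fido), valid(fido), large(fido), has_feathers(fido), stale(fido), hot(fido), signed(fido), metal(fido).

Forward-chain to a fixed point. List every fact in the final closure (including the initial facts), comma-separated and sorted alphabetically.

approved(fido), bird(fido), closed(fido), cold(fido), green(fido), has_feathers(fido), hot(fido), large(fido), mammal(fido), metal(fido), ready(fido), signed(fido), small(fido), stale(fido), swims(fido), valid(fido)

Round 1: r4 [green(fido) :- valid(fido).]; r7 [approved(fido) :- stale(fido).]; r9 [cold(fido) :- closed(fido), hot(fido), has_feathers(fido).]; r14 [mammal(fido) :- large(fido).]. Adds green(fido), approved(fido), cold(fido), mammal(fido).
Round 2: r6 [bird(fido) :- mammal(fido), signed(fido).]; r13 [ready(fido) :- green(fido), closed(fido).]. Adds bird(fido), ready(fido).
Round 3: r3 [swims(fido) :- ready(fido), hot(fido).]. Adds swims(fido).
Round 4: r2 [small(fido) :- swims(fido), mammal(fido), cold(fido).]. Adds small(fido).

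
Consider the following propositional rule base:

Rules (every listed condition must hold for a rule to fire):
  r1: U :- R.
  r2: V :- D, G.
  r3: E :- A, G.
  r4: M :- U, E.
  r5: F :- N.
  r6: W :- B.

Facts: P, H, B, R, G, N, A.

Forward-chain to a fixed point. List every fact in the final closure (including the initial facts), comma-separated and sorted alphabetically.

[1] r1 [U :- R.]; r3 [E :- A, G.]; r5 [F :- N.]; r6 [W :- B.]. ⇒ new: U, E, F, W.
[2] r4 [M :- U, E.]. ⇒ new: M.

A, B, E, F, G, H, M, N, P, R, U, W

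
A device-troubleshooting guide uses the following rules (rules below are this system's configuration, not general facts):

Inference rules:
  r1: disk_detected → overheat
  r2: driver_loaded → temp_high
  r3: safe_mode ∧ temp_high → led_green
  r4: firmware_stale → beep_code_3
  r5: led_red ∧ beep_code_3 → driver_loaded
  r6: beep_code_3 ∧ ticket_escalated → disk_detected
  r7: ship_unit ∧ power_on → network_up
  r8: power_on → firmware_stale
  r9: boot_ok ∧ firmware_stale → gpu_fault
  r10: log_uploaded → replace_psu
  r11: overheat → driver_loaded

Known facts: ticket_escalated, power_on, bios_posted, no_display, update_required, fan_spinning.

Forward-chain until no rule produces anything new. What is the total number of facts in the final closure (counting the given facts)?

Round 1 — r8, derive firmware_stale.
Round 2 — r4, derive beep_code_3.
Round 3 — r6, derive disk_detected.
Round 4 — r1, derive overheat.
Round 5 — r11, derive driver_loaded.
Round 6 — r2, derive temp_high.
Closure: {beep_code_3, bios_posted, disk_detected, driver_loaded, fan_spinning, firmware_stale, no_display, overheat, power_on, temp_high, ticket_escalated, update_required} — 12 facts.

12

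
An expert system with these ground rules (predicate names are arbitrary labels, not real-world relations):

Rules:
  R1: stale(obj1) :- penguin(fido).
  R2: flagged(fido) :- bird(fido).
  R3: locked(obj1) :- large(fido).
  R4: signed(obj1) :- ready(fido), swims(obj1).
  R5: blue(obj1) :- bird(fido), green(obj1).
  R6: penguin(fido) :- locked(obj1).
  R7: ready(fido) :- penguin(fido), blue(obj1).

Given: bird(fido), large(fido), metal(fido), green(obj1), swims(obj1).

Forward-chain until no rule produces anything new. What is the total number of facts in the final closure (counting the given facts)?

12

Round 1 — R2, R3, R5, derive flagged(fido), locked(obj1), blue(obj1).
Round 2 — R6, derive penguin(fido).
Round 3 — R1, R7, derive stale(obj1), ready(fido).
Round 4 — R4, derive signed(obj1).
Closure: {bird(fido), blue(obj1), flagged(fido), green(obj1), large(fido), locked(obj1), metal(fido), penguin(fido), ready(fido), signed(obj1), stale(obj1), swims(obj1)} — 12 facts.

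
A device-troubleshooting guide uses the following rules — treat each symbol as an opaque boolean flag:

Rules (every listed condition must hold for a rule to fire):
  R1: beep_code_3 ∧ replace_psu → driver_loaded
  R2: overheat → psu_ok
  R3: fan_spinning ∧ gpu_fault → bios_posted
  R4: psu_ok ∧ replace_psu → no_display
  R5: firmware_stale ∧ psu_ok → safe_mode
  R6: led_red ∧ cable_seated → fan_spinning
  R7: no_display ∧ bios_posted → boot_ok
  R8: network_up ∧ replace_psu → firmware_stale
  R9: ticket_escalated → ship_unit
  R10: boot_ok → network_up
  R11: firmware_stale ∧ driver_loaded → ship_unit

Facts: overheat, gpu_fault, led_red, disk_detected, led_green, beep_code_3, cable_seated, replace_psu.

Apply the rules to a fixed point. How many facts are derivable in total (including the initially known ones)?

18

Round 1: R1 [beep_code_3 ∧ replace_psu → driver_loaded]; R2 [overheat → psu_ok]; R6 [led_red ∧ cable_seated → fan_spinning]. Adds driver_loaded, psu_ok, fan_spinning.
Round 2: R3 [fan_spinning ∧ gpu_fault → bios_posted]; R4 [psu_ok ∧ replace_psu → no_display]. Adds bios_posted, no_display.
Round 3: R7 [no_display ∧ bios_posted → boot_ok]. Adds boot_ok.
Round 4: R10 [boot_ok → network_up]. Adds network_up.
Round 5: R8 [network_up ∧ replace_psu → firmware_stale]. Adds firmware_stale.
Round 6: R5 [firmware_stale ∧ psu_ok → safe_mode]; R11 [firmware_stale ∧ driver_loaded → ship_unit]. Adds safe_mode, ship_unit.
Closure: {beep_code_3, bios_posted, boot_ok, cable_seated, disk_detected, driver_loaded, fan_spinning, firmware_stale, gpu_fault, led_green, led_red, network_up, no_display, overheat, psu_ok, replace_psu, safe_mode, ship_unit} — 18 facts.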